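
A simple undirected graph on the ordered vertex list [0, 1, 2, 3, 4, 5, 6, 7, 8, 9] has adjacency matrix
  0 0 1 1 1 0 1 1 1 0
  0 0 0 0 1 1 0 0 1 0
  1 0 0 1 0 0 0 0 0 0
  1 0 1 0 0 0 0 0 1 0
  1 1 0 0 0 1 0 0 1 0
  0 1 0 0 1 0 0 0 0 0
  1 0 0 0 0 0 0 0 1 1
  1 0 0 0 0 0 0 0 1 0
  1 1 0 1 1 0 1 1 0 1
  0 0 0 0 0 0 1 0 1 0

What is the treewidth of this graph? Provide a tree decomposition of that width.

Treewidth 2.
One such decomposition:
Bags: B1 = {0, 4, 8}  B2 = {0, 6, 8}  B3 = {1, 4, 8}  B4 = {0, 7, 8}  B5 = {0, 3, 8}  B6 = {1, 4, 5}  B7 = {0, 2, 3}  B8 = {6, 8, 9}
Tree: B1–B2, B1–B3, B1–B4, B4–B5, B3–B6, B5–B7, B2–B8

Each bag holds 3 vertices, so the decomposition has width 2, which upper-bounds the treewidth. On the other hand G contains the 3-clique {0, 3, 8}. A clique must lie in a single bag of any decomposition, so no decomposition can have width below 2. The upper and lower bounds meet at 2, so that is the treewidth.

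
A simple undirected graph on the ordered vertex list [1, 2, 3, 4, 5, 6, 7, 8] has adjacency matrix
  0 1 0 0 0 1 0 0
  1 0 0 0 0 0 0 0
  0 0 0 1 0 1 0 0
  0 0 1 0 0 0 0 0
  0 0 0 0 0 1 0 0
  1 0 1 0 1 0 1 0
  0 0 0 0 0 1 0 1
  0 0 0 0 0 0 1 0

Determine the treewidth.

1

A width-1 tree decomposition is:
Bags: B1 = {3, 6}  B2 = {1, 6}  B3 = {6, 7}  B4 = {1, 2}  B5 = {5, 6}  B6 = {3, 4}  B7 = {7, 8}
Tree: B1–B2, B2–B3, B2–B4, B1–B5, B1–B6, B3–B7
Each bag holds 2 vertices, so the decomposition has width 1, which upper-bounds the treewidth. Any graph with an edge has treewidth ≥ 1, and G has the edge 3–6. The upper and lower bounds meet at 1, so that is the treewidth.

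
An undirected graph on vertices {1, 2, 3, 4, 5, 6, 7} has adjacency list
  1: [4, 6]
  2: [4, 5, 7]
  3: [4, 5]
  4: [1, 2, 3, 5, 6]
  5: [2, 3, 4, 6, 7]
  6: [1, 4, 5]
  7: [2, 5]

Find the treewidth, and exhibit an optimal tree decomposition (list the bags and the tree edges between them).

Treewidth 2.
One optimal decomposition is:
Bags: B1 = {2, 4, 5}  B2 = {4, 5, 6}  B3 = {1, 4, 6}  B4 = {3, 4, 5}  B5 = {2, 5, 7}
Tree: B1–B2, B2–B3, B1–B4, B1–B5

The largest bag has 3 vertices, giving width 2; this decomposition certifies tw(G) ≤ 2. Conversely, {1, 4, 6} is a clique of size 3, and the vertices of any clique must share a bag in every tree decomposition; so some bag has ≥ 3 vertices and tw(G) ≥ 2. Combining the bounds, tw(G) = 2.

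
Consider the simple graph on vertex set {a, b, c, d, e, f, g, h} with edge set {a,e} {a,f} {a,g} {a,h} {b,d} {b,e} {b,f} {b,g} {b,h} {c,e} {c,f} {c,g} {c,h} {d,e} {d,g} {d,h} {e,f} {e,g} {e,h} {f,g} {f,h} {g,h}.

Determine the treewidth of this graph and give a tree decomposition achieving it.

Each bag holds 5 vertices, so the decomposition has width 4, which upper-bounds the treewidth. For the lower bound, the 5 vertices {b, d, e, g, h} are pairwise adjacent, and any tree decomposition puts a clique entirely inside one bag — forcing width ≥ 4. Combining the bounds, tw(G) = 4.

Treewidth 4.
One such decomposition:
Bags: B1 = {a, e, f, g, h}  B2 = {b, e, f, g, h}  B3 = {c, e, f, g, h}  B4 = {b, d, e, g, h}
Tree: B1–B2, B1–B3, B2–B4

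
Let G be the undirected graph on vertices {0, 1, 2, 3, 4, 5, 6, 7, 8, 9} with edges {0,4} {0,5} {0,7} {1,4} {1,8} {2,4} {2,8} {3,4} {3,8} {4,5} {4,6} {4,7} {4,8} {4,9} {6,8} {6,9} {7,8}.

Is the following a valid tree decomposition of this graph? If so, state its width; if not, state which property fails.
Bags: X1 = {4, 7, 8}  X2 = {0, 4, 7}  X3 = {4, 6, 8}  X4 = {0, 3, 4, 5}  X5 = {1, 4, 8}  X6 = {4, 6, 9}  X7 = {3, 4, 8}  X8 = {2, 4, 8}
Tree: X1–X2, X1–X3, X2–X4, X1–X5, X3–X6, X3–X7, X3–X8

No — bags containing vertex 3 are not connected in the tree.

A tree decomposition must satisfy three properties: every vertex lies in some bag; for every edge, both endpoints lie together in some bag; and for every vertex, the bags containing it form a connected subtree. Here bags containing vertex 3 are not connected in the tree, so the decomposition is invalid.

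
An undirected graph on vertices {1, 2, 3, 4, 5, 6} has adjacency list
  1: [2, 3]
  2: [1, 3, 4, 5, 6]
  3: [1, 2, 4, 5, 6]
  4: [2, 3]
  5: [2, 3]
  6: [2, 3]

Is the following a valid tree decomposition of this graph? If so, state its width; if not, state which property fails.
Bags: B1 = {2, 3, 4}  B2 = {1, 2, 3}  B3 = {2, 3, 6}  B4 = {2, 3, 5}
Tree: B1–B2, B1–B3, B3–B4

Checking the three conditions: (i) the bags cover all of {1, 2, 3, 4, 5, 6}; (ii) for each edge, some bag contains both endpoints; (iii) the bags containing any fixed vertex form a subtree. All hold, so the decomposition is valid with width 3 − 1 = 2.

Yes; width 2.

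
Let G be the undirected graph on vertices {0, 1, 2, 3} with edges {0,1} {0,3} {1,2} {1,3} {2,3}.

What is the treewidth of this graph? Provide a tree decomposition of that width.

The largest bag has 3 vertices, giving width 2; this decomposition certifies tw(G) ≤ 2. For the lower bound, the 3 vertices {0, 1, 3} are pairwise adjacent, and any tree decomposition puts a clique entirely inside one bag — forcing width ≥ 2. Hence tw(G) = 2 exactly.

Treewidth 2.
One optimal decomposition is:
Bags: B1 = {0, 1, 3}  B2 = {1, 2, 3}
Tree: B1–B2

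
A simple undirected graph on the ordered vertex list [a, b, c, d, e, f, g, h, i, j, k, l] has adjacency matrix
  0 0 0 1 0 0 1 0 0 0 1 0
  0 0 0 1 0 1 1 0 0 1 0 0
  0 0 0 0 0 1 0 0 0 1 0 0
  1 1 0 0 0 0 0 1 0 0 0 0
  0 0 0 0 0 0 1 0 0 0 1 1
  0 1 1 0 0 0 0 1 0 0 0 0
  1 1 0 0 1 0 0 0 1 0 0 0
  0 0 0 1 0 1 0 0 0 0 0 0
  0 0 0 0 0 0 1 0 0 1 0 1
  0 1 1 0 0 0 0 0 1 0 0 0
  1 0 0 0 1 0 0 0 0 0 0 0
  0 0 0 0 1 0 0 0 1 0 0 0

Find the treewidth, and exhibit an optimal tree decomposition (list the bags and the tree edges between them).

Every bag has size at most 4, so the width is 4 − 1 = 3 and tw(G) ≤ 3. For the lower bound: the 4 vertex sets {e,k,l}, {i}, {g}, {a,b,d,j} are disjoint, each induces a connected subgraph, and every pair is joined by at least one edge of G. Contracting each set to a single vertex therefore yields K_{4} as a minor, and since treewidth is minor-monotone, tw(G) ≥ tw(K_{4}) = 3. The upper and lower bounds meet at 3, so that is the treewidth.

Treewidth 3.
Bags: B1 = {e, i, k, l}  B2 = {e, g, i, k}  B3 = {a, g, i, k}  B4 = {a, g, i, j}  B5 = {a, b, g, j}  B6 = {a, b, d, j}  B7 = {b, c, d, j}  B8 = {b, c, d, f}  B9 = {c, d, f, h}
Tree: B1–B2, B2–B3, B3–B4, B4–B5, B5–B6, B6–B7, B7–B8, B8–B9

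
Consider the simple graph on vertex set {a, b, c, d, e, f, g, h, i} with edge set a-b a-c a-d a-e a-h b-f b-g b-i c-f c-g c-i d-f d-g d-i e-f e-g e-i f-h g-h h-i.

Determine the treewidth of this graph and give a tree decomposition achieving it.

Treewidth 4.
One optimal decomposition is:
Bags: B1 = {a, c, f, g, i}  B2 = {a, e, f, g, i}  B3 = {a, b, f, g, i}  B4 = {a, f, g, h, i}  B5 = {a, d, f, g, i}
Tree: B1–B2, B2–B3, B3–B4, B4–B5

The largest bag has 5 vertices, giving width 4; this decomposition certifies tw(G) ≤ 4. For the lower bound: the 5 vertex sets {c,g}, {e,f}, {a,b}, {i}, {h} are disjoint, each induces a connected subgraph, and every pair is joined by at least one edge of G. Contracting each set to a single vertex therefore yields K_{5} as a minor, and since treewidth is minor-monotone, tw(G) ≥ tw(K_{5}) = 4. Combining the bounds, tw(G) = 4.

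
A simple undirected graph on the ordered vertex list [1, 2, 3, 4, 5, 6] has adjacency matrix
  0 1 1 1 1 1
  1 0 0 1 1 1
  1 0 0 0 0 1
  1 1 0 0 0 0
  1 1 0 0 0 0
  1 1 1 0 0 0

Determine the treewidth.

2

A width-2 tree decomposition is:
Bags: B1 = {1, 2, 5}  B2 = {1, 2, 6}  B3 = {1, 2, 4}  B4 = {1, 3, 6}
Tree: B1–B2, B1–B3, B2–B4
The largest bag has 3 vertices, giving width 2; this decomposition certifies tw(G) ≤ 2. On the other hand G contains the 3-clique {1, 2, 4}. A clique must lie in a single bag of any decomposition, so no decomposition can have width below 2. Therefore the treewidth is 2.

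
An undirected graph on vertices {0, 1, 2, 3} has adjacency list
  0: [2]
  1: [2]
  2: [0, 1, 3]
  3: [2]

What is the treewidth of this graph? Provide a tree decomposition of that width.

Treewidth 1.
Bags: B1 = {0, 2}  B2 = {1, 2}  B3 = {2, 3}
Tree: B1–B2, B1–B3

Every bag has size at most 2, so the width is 2 − 1 = 1 and tw(G) ≤ 1. G has an edge, so its treewidth is at least 1. The upper and lower bounds meet at 1, so that is the treewidth.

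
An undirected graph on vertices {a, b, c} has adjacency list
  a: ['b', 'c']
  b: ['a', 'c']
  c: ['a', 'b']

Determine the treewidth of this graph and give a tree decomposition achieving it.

Treewidth 2.
Bags: B1 = {a, b, c}
Tree: (single bag)

With just one bag of size 3, the width is 3 − 1 = 2, so tw(G) ≤ 2. On the other hand G contains the 3-clique {a, b, c}. A clique must lie in a single bag of any decomposition, so no decomposition can have width below 2. Hence tw(G) = 2 exactly.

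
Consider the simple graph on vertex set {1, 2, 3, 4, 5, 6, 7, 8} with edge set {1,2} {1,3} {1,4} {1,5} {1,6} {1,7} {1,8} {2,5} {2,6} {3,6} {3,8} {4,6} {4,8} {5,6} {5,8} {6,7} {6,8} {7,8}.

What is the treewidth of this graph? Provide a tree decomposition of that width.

Each bag holds 4 vertices, so the decomposition has width 3, which upper-bounds the treewidth. On the other hand G contains the 4-clique {1, 3, 6, 8}. A clique must lie in a single bag of any decomposition, so no decomposition can have width below 3. Hence tw(G) = 3 exactly.

Treewidth 3.
Bags: B1 = {1, 3, 6, 8}  B2 = {1, 6, 7, 8}  B3 = {1, 5, 6, 8}  B4 = {1, 4, 6, 8}  B5 = {1, 2, 5, 6}
Tree: B1–B2, B1–B3, B3–B4, B3–B5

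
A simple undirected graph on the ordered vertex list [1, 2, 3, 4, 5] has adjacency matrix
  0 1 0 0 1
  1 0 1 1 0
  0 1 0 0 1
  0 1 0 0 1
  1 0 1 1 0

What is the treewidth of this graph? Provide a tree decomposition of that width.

Treewidth 2.
One such decomposition:
Bags: B1 = {2, 4, 5}  B2 = {2, 3, 5}  B3 = {1, 2, 5}
Tree: B1–B2, B2–B3

Each bag holds 3 vertices, so the decomposition has width 2, which upper-bounds the treewidth. For the lower bound, G contains the cycle 4–5–3–2–4, so G is not a forest; only forests have treewidth ≤ 1, hence tw(G) ≥ 2. Hence tw(G) = 2 exactly.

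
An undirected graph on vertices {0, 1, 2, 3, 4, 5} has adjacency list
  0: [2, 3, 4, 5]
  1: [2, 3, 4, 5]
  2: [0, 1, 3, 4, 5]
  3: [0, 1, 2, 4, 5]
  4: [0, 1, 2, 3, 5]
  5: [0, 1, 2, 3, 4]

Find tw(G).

A width-4 tree decomposition is:
Bags: B1 = {0, 2, 3, 4, 5}  B2 = {1, 2, 3, 4, 5}
Tree: B1–B2
The largest bag has 5 vertices, giving width 4; this decomposition certifies tw(G) ≤ 4. On the other hand G contains the 5-clique {0, 2, 3, 4, 5}. A clique must lie in a single bag of any decomposition, so no decomposition can have width below 4. Hence tw(G) = 4 exactly.

4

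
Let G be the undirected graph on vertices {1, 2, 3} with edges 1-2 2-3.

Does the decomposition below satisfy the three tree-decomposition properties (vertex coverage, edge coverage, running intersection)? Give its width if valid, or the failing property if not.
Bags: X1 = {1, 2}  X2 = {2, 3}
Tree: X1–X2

Vertex coverage: the bags together contain {1, 2, 3}, the full vertex set. Edge coverage: each edge of G has both endpoints in at least one bag. Running intersection: for every vertex, the bags containing it form a connected subtree. All three properties hold, so this is a valid tree decomposition of width max|bag| − 1 = 1, and hence tw(G) ≤ 1.

Yes; width 1.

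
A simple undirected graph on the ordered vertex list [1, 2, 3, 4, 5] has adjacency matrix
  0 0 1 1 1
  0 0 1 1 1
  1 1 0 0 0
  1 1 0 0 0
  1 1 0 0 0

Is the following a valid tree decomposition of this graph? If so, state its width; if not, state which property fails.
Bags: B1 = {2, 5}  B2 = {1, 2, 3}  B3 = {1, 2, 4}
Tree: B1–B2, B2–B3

No — edge (1,5) lies in no bag.

A tree decomposition must satisfy three properties: every vertex lies in some bag; for every edge, both endpoints lie together in some bag; and for every vertex, the bags containing it form a connected subtree. Here edge (1,5) lies in no bag, so the decomposition is invalid.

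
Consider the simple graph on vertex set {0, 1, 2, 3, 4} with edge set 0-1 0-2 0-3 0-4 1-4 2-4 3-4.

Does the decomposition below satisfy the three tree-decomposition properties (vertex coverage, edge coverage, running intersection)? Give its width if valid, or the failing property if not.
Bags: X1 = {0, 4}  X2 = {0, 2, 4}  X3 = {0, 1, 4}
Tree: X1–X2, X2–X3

No — vertex 3 appears in no bag.

A tree decomposition must satisfy three properties: every vertex lies in some bag; for every edge, both endpoints lie together in some bag; and for every vertex, the bags containing it form a connected subtree. Here vertex 3 appears in no bag, so the decomposition is invalid.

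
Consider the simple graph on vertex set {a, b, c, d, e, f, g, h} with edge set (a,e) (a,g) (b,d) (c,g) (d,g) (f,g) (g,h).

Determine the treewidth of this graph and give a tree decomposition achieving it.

Every bag has size at most 2, so the width is 2 − 1 = 1 and tw(G) ≤ 1. Since G has at least one edge (e.g. h–g), it is not an edgeless graph, so tw(G) ≥ 1. Hence tw(G) = 1 exactly.

Treewidth 1.
One such decomposition:
Bags: B1 = {g, h}  B2 = {f, g}  B3 = {c, g}  B4 = {a, g}  B5 = {d, g}  B6 = {a, e}  B7 = {b, d}
Tree: B1–B2, B1–B3, B1–B4, B3–B5, B4–B6, B5–B7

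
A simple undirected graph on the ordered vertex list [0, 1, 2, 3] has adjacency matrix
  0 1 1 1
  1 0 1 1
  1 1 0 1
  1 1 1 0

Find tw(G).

3

A width-3 tree decomposition is:
Bags: B1 = {0, 1, 2, 3}
Tree: (single bag)
With just one bag of size 4, the width is 4 − 1 = 3, so tw(G) ≤ 3. On the other hand G contains the 4-clique {0, 1, 2, 3}. A clique must lie in a single bag of any decomposition, so no decomposition can have width below 3. Combining the bounds, tw(G) = 3.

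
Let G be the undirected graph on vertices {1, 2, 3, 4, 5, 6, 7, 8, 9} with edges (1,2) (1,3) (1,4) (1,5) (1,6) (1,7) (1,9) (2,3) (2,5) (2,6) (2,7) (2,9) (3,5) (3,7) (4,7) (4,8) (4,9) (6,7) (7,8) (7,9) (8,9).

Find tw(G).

3

A width-3 tree decomposition is:
Bags: B1 = {1, 2, 3, 7}  B2 = {1, 2, 3, 5}  B3 = {1, 2, 7, 9}  B4 = {1, 2, 6, 7}  B5 = {1, 4, 7, 9}  B6 = {4, 7, 8, 9}
Tree: B1–B2, B1–B3, B3–B4, B3–B5, B5–B6
Each bag holds 4 vertices, so the decomposition has width 3, which upper-bounds the treewidth. For the lower bound, the 4 vertices {4, 7, 8, 9} are pairwise adjacent, and any tree decomposition puts a clique entirely inside one bag — forcing width ≥ 3. Therefore the treewidth is 3.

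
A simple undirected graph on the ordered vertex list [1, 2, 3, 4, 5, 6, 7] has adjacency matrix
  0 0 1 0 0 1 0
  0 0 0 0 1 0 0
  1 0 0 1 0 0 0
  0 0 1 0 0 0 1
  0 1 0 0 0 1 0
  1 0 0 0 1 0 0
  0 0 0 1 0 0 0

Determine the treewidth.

1

A width-1 tree decomposition is:
Bags: B1 = {2, 5}  B2 = {5, 6}  B3 = {1, 6}  B4 = {1, 3}  B5 = {3, 4}  B6 = {4, 7}
Tree: B1–B2, B2–B3, B3–B4, B4–B5, B5–B6
Each bag holds 2 vertices, so the decomposition has width 1, which upper-bounds the treewidth. Since G has at least one edge (e.g. 2–5), it is not an edgeless graph, so tw(G) ≥ 1. Combining the bounds, tw(G) = 1.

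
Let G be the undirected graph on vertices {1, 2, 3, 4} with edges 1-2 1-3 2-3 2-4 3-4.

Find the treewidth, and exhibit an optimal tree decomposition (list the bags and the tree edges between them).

Treewidth 2.
One such decomposition:
Bags: B1 = {1, 2, 3}  B2 = {2, 3, 4}
Tree: B1–B2

Every bag has size at most 3, so the width is 3 − 1 = 2 and tw(G) ≤ 2. On the other hand G contains the 3-clique {1, 2, 3}. A clique must lie in a single bag of any decomposition, so no decomposition can have width below 2. Hence tw(G) = 2 exactly.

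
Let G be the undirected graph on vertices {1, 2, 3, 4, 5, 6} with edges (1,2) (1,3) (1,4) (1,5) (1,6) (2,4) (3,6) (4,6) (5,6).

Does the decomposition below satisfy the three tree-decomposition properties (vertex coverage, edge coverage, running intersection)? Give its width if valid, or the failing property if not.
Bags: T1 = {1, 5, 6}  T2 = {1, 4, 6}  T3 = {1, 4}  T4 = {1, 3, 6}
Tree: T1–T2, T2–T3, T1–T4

No — vertex 2 appears in no bag.

A tree decomposition must satisfy three properties: every vertex lies in some bag; for every edge, both endpoints lie together in some bag; and for every vertex, the bags containing it form a connected subtree. Here vertex 2 appears in no bag, so the decomposition is invalid.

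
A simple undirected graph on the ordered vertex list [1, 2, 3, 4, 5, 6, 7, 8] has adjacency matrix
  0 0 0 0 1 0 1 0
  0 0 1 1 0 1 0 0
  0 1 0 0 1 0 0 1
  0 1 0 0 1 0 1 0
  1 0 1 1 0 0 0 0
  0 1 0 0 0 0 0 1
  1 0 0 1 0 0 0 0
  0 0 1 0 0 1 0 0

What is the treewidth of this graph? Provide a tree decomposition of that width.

Treewidth 2.
One optimal decomposition is:
Bags: B1 = {1, 5, 7}  B2 = {4, 5, 7}  B3 = {3, 4, 5}  B4 = {2, 3, 4}  B5 = {2, 3, 8}  B6 = {2, 6, 8}
Tree: B1–B2, B2–B3, B3–B4, B4–B5, B5–B6

Every bag has size at most 3, so the width is 3 − 1 = 2 and tw(G) ≤ 2. Since 1–7–4–5–1 is a cycle in G, G is not acyclic. Forests are exactly the graphs of treewidth ≤ 1, so tw(G) ≥ 2. Combining the bounds, tw(G) = 2.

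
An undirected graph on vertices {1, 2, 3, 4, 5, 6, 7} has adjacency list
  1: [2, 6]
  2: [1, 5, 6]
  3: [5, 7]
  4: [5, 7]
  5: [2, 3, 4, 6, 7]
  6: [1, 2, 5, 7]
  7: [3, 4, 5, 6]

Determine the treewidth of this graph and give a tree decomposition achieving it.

Treewidth 2.
Bags: B1 = {5, 6, 7}  B2 = {2, 5, 6}  B3 = {3, 5, 7}  B4 = {1, 2, 6}  B5 = {4, 5, 7}
Tree: B1–B2, B1–B3, B2–B4, B1–B5

Every bag has size at most 3, so the width is 3 − 1 = 2 and tw(G) ≤ 2. For the lower bound, the 3 vertices {1, 2, 6} are pairwise adjacent, and any tree decomposition puts a clique entirely inside one bag — forcing width ≥ 2. Therefore the treewidth is 2.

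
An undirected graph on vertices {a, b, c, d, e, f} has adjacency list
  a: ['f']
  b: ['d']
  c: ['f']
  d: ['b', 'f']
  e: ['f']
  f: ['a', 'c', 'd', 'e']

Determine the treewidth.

A width-1 tree decomposition is:
Bags: B1 = {d, f}  B2 = {b, d}  B3 = {e, f}  B4 = {a, f}  B5 = {c, f}
Tree: B1–B2, B1–B3, B1–B4, B1–B5
Every bag has size at most 2, so the width is 2 − 1 = 1 and tw(G) ≤ 1. Since G has at least one edge (e.g. f–d), it is not an edgeless graph, so tw(G) ≥ 1. The upper and lower bounds meet at 1, so that is the treewidth.

1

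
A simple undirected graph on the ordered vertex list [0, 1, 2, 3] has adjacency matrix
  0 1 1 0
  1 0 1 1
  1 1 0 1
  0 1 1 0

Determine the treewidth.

A width-2 tree decomposition is:
Bags: B1 = {1, 2, 3}  B2 = {0, 1, 2}
Tree: B1–B2
Each bag holds 3 vertices, so the decomposition has width 2, which upper-bounds the treewidth. For the lower bound, the 3 vertices {0, 1, 2} are pairwise adjacent, and any tree decomposition puts a clique entirely inside one bag — forcing width ≥ 2. The upper and lower bounds meet at 2, so that is the treewidth.

2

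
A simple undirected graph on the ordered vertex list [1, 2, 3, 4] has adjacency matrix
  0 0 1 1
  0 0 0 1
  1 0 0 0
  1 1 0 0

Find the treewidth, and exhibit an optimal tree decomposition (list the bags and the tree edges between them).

Treewidth 1.
One optimal decomposition is:
Bags: B1 = {1, 4}  B2 = {1, 3}  B3 = {2, 4}
Tree: B1–B2, B1–B3

The largest bag has 2 vertices, giving width 1; this decomposition certifies tw(G) ≤ 1. G has an edge, so its treewidth is at least 1. The upper and lower bounds meet at 1, so that is the treewidth.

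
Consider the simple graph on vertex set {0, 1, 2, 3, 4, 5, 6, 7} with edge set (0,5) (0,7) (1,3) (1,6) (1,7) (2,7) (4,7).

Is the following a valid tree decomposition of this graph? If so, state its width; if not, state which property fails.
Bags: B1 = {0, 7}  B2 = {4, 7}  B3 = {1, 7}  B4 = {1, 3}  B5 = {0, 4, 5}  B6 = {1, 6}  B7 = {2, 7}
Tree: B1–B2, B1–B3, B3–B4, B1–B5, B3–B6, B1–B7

A tree decomposition must satisfy three properties: every vertex lies in some bag; for every edge, both endpoints lie together in some bag; and for every vertex, the bags containing it form a connected subtree. Here bags containing vertex 4 are not connected in the tree, so the decomposition is invalid.

No — bags containing vertex 4 are not connected in the tree.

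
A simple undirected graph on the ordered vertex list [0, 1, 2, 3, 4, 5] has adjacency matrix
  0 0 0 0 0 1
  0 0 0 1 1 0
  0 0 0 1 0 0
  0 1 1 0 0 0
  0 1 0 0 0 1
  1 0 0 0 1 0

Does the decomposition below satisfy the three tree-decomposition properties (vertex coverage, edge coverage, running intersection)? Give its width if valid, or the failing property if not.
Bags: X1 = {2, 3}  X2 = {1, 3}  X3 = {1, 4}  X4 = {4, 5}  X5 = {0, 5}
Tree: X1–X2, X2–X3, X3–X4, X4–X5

Vertex coverage: the bags together contain {0, 1, 2, 3, 4, 5}, the full vertex set. Edge coverage: each edge of G has both endpoints in at least one bag. Running intersection: for every vertex, the bags containing it form a connected subtree. All three properties hold, so this is a valid tree decomposition of width max|bag| − 1 = 1, and hence tw(G) ≤ 1.

Yes; width 1.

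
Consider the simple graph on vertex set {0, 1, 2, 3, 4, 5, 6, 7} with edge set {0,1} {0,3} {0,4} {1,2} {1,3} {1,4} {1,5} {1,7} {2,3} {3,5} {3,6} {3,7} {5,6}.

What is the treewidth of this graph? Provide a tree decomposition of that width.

Treewidth 2.
One such decomposition:
Bags: B1 = {0, 1, 4}  B2 = {0, 1, 3}  B3 = {1, 3, 5}  B4 = {3, 5, 6}  B5 = {1, 3, 7}  B6 = {1, 2, 3}
Tree: B1–B2, B2–B3, B3–B4, B3–B5, B2–B6

Every bag has size at most 3, so the width is 3 − 1 = 2 and tw(G) ≤ 2. Conversely, {0, 1, 3} is a clique of size 3, and the vertices of any clique must share a bag in every tree decomposition; so some bag has ≥ 3 vertices and tw(G) ≥ 2. The upper and lower bounds meet at 2, so that is the treewidth.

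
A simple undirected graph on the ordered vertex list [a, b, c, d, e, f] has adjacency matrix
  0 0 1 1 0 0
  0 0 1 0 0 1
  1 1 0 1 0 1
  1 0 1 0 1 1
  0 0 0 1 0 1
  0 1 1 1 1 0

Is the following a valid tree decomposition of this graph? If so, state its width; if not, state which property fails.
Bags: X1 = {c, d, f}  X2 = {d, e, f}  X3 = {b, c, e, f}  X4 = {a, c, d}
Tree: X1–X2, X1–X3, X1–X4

No — bags containing vertex e are not connected in the tree.

A tree decomposition must satisfy three properties: every vertex lies in some bag; for every edge, both endpoints lie together in some bag; and for every vertex, the bags containing it form a connected subtree. Here bags containing vertex e are not connected in the tree, so the decomposition is invalid.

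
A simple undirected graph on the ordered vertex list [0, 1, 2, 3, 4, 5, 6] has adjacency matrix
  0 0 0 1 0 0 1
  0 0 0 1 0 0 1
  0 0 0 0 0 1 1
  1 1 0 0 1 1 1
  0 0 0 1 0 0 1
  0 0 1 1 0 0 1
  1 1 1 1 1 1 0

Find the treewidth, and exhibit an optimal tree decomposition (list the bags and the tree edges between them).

Every bag has size at most 3, so the width is 3 − 1 = 2 and tw(G) ≤ 2. Conversely, {2, 5, 6} is a clique of size 3, and the vertices of any clique must share a bag in every tree decomposition; so some bag has ≥ 3 vertices and tw(G) ≥ 2. Hence tw(G) = 2 exactly.

Treewidth 2.
One optimal decomposition is:
Bags: B1 = {0, 3, 6}  B2 = {3, 4, 6}  B3 = {3, 5, 6}  B4 = {2, 5, 6}  B5 = {1, 3, 6}
Tree: B1–B2, B2–B3, B3–B4, B1–B5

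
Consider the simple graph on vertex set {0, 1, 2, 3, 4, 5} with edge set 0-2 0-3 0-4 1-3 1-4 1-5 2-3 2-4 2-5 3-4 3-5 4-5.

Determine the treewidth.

A width-3 tree decomposition is:
Bags: B1 = {1, 3, 4, 5}  B2 = {2, 3, 4, 5}  B3 = {0, 2, 3, 4}
Tree: B1–B2, B2–B3
The largest bag has 4 vertices, giving width 3; this decomposition certifies tw(G) ≤ 3. For the lower bound, the 4 vertices {1, 3, 4, 5} are pairwise adjacent, and any tree decomposition puts a clique entirely inside one bag — forcing width ≥ 3. Therefore the treewidth is 3.

3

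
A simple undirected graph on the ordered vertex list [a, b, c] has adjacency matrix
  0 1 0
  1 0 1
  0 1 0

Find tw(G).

1

A width-1 tree decomposition is:
Bags: B1 = {b, c}  B2 = {a, b}
Tree: B1–B2
Each bag holds 2 vertices, so the decomposition has width 1, which upper-bounds the treewidth. Since G has at least one edge (e.g. b–c), it is not an edgeless graph, so tw(G) ≥ 1. Combining the bounds, tw(G) = 1.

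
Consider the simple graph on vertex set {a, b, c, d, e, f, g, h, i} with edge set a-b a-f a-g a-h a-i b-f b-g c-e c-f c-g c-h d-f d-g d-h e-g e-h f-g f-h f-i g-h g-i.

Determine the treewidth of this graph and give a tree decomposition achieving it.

Treewidth 3.
Bags: B1 = {a, f, g, h}  B2 = {c, f, g, h}  B3 = {c, e, g, h}  B4 = {d, f, g, h}  B5 = {a, f, g, i}  B6 = {a, b, f, g}
Tree: B1–B2, B2–B3, B2–B4, B1–B5, B1–B6

The largest bag has 4 vertices, giving width 3; this decomposition certifies tw(G) ≤ 3. On the other hand G contains the 4-clique {c, e, g, h}. A clique must lie in a single bag of any decomposition, so no decomposition can have width below 3. Combining the bounds, tw(G) = 3.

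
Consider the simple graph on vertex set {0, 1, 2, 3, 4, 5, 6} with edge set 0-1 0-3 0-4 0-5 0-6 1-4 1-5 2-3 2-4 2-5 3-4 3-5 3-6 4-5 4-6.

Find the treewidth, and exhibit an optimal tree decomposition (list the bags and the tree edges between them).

Treewidth 3.
One such decomposition:
Bags: B1 = {0, 1, 4, 5}  B2 = {0, 3, 4, 5}  B3 = {2, 3, 4, 5}  B4 = {0, 3, 4, 6}
Tree: B1–B2, B2–B3, B2–B4

Each bag holds 4 vertices, so the decomposition has width 3, which upper-bounds the treewidth. For the lower bound, the 4 vertices {0, 1, 4, 5} are pairwise adjacent, and any tree decomposition puts a clique entirely inside one bag — forcing width ≥ 3. The upper and lower bounds meet at 3, so that is the treewidth.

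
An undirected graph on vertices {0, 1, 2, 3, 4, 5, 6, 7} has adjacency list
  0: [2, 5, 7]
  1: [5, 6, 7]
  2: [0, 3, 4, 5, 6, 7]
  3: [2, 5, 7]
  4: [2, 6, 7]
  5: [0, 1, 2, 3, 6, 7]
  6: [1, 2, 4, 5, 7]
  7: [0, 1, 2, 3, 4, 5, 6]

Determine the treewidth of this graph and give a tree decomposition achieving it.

Each bag holds 4 vertices, so the decomposition has width 3, which upper-bounds the treewidth. On the other hand G contains the 4-clique {1, 5, 6, 7}. A clique must lie in a single bag of any decomposition, so no decomposition can have width below 3. Combining the bounds, tw(G) = 3.

Treewidth 3.
Bags: B1 = {2, 5, 6, 7}  B2 = {1, 5, 6, 7}  B3 = {2, 3, 5, 7}  B4 = {0, 2, 5, 7}  B5 = {2, 4, 6, 7}
Tree: B1–B2, B1–B3, B1–B4, B1–B5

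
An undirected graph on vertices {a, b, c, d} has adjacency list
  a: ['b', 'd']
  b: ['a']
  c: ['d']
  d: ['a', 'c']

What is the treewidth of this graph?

1

A width-1 tree decomposition is:
Bags: B1 = {c, d}  B2 = {a, d}  B3 = {a, b}
Tree: B1–B2, B2–B3
The largest bag has 2 vertices, giving width 1; this decomposition certifies tw(G) ≤ 1. Any graph with an edge has treewidth ≥ 1, and G has the edge d–c. Combining the bounds, tw(G) = 1.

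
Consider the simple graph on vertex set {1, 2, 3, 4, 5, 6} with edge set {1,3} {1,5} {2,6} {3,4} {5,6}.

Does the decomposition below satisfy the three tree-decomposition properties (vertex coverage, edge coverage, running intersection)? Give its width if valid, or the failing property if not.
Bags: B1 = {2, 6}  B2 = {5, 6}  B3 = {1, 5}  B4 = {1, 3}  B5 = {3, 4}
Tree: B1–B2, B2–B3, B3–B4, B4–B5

Yes; width 1.

Vertex coverage: the bags together contain {1, 2, 3, 4, 5, 6}, the full vertex set. Edge coverage: each edge of G has both endpoints in at least one bag. Running intersection: for every vertex, the bags containing it form a connected subtree. All three properties hold, so this is a valid tree decomposition of width max|bag| − 1 = 1, and hence tw(G) ≤ 1.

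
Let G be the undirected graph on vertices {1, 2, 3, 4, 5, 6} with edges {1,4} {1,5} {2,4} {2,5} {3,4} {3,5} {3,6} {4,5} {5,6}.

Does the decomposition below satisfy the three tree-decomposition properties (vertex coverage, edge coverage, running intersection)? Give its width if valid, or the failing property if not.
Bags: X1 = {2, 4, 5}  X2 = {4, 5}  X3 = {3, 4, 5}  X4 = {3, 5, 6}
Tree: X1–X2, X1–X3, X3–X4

A tree decomposition must satisfy three properties: every vertex lies in some bag; for every edge, both endpoints lie together in some bag; and for every vertex, the bags containing it form a connected subtree. Here vertex 1 appears in no bag, so the decomposition is invalid.

No — vertex 1 appears in no bag.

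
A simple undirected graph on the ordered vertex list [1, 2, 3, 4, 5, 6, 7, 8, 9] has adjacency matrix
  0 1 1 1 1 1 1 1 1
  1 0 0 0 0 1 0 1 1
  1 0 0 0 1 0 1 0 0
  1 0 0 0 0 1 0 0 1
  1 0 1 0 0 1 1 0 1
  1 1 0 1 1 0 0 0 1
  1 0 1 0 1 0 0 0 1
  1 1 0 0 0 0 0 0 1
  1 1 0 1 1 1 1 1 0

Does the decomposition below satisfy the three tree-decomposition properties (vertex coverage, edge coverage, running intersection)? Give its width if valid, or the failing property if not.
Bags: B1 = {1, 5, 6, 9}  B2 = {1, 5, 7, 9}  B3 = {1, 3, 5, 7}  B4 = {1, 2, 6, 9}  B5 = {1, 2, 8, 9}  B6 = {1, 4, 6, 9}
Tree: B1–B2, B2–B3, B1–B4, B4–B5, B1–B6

Yes; width 3.

Vertex coverage: the bags together contain {1, 2, 3, 4, 5, 6, 7, 8, 9}, the full vertex set. Edge coverage: each edge of G has both endpoints in at least one bag. Running intersection: for every vertex, the bags containing it form a connected subtree. All three properties hold, so this is a valid tree decomposition of width max|bag| − 1 = 3, and hence tw(G) ≤ 3.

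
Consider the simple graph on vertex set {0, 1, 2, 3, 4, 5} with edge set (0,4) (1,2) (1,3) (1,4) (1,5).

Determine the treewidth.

A width-1 tree decomposition is:
Bags: B1 = {1, 2}  B2 = {1, 5}  B3 = {1, 4}  B4 = {1, 3}  B5 = {0, 4}
Tree: B1–B2, B2–B3, B2–B4, B3–B5
The largest bag has 2 vertices, giving width 1; this decomposition certifies tw(G) ≤ 1. G has an edge, so its treewidth is at least 1. Combining the bounds, tw(G) = 1.

1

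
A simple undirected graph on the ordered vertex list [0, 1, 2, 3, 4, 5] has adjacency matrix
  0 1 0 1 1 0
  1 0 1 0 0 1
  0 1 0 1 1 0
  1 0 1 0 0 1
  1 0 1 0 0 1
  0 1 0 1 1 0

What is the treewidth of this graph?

3

A width-3 tree decomposition is:
Bags: B1 = {0, 2, 4, 5}  B2 = {0, 1, 2, 5}  B3 = {0, 2, 3, 5}
Tree: B1–B2, B2–B3
Each bag holds 4 vertices, so the decomposition has width 3, which upper-bounds the treewidth. For the lower bound: the 4 vertex sets {2,4}, {0,1}, {5}, {3} are disjoint, each induces a connected subgraph, and every pair is joined by at least one edge of G. Contracting each set to a single vertex therefore yields K_{4} as a minor, and since treewidth is minor-monotone, tw(G) ≥ tw(K_{4}) = 3. The upper and lower bounds meet at 3, so that is the treewidth.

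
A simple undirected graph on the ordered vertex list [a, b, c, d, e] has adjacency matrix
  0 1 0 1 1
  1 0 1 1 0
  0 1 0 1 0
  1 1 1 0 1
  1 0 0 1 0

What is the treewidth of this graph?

2

A width-2 tree decomposition is:
Bags: B1 = {a, b, d}  B2 = {a, d, e}  B3 = {b, c, d}
Tree: B1–B2, B1–B3
The largest bag has 3 vertices, giving width 2; this decomposition certifies tw(G) ≤ 2. On the other hand G contains the 3-clique {b, c, d}. A clique must lie in a single bag of any decomposition, so no decomposition can have width below 2. Therefore the treewidth is 2.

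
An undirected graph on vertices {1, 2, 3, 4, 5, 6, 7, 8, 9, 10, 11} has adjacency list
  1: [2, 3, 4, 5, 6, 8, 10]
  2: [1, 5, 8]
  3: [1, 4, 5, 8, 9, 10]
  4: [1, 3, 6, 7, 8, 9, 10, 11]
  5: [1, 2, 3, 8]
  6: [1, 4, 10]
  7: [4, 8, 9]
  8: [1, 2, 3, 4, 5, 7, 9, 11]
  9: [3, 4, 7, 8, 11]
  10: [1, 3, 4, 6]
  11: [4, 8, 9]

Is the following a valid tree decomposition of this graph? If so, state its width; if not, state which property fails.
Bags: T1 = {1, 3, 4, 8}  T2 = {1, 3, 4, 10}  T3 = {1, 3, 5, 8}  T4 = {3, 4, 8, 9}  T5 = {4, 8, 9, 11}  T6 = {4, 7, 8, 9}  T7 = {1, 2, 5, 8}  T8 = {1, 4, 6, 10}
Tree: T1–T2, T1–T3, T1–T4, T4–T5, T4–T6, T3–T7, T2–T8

Checking the three conditions: (i) the bags cover all of {1, 2, 3, 4, 5, 6, 7, 8, 9, 10, 11}; (ii) for each edge, some bag contains both endpoints; (iii) the bags containing any fixed vertex form a subtree. All hold, so the decomposition is valid with width 4 − 1 = 3.

Yes; width 3.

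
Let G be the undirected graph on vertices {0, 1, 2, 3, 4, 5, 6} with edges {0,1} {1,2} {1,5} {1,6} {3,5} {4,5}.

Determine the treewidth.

1

A width-1 tree decomposition is:
Bags: B1 = {1, 6}  B2 = {0, 1}  B3 = {1, 2}  B4 = {1, 5}  B5 = {3, 5}  B6 = {4, 5}
Tree: B1–B2, B1–B3, B1–B4, B4–B5, B5–B6
Each bag holds 2 vertices, so the decomposition has width 1, which upper-bounds the treewidth. Since G has at least one edge (e.g. 6–1), it is not an edgeless graph, so tw(G) ≥ 1. Therefore the treewidth is 1.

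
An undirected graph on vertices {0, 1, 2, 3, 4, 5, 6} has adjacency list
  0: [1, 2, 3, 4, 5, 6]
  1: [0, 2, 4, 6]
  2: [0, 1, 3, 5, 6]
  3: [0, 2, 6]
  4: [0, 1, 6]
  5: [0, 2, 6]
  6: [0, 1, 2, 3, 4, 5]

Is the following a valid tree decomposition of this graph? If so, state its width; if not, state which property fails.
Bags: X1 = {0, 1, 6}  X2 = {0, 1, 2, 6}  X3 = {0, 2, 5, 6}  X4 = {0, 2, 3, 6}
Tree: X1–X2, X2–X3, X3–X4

No — vertex 4 appears in no bag.

A tree decomposition must satisfy three properties: every vertex lies in some bag; for every edge, both endpoints lie together in some bag; and for every vertex, the bags containing it form a connected subtree. Here vertex 4 appears in no bag, so the decomposition is invalid.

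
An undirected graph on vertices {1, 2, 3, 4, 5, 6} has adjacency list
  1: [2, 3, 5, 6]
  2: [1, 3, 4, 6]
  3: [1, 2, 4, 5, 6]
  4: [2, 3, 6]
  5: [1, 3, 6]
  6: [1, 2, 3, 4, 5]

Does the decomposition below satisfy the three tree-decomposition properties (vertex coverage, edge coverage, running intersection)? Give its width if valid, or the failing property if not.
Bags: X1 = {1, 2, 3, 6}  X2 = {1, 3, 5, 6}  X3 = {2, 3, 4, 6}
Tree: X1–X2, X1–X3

Every vertex of G appears in some bag (union = {1, 2, 3, 4, 5, 6}); every edge is covered by a bag; and for each vertex v the set of bags containing v is connected in the bag tree. The decomposition is therefore valid. The largest bag has 4 vertices, so the width is 3.

Yes; width 3.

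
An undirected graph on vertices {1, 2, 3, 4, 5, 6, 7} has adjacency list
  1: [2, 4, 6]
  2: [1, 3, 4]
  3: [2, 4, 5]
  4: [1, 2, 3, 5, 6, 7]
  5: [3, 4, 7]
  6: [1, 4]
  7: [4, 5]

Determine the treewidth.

2

A width-2 tree decomposition is:
Bags: B1 = {1, 4, 6}  B2 = {1, 2, 4}  B3 = {2, 3, 4}  B4 = {3, 4, 5}  B5 = {4, 5, 7}
Tree: B1–B2, B2–B3, B3–B4, B4–B5
Each bag holds 3 vertices, so the decomposition has width 2, which upper-bounds the treewidth. For the lower bound, the 3 vertices {1, 2, 4} are pairwise adjacent, and any tree decomposition puts a clique entirely inside one bag — forcing width ≥ 2. Therefore the treewidth is 2.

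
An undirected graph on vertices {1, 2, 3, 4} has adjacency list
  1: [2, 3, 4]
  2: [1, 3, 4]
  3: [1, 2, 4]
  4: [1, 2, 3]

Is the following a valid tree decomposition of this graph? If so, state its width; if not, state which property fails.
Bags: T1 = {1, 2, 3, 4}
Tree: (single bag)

Vertex coverage: the bags together contain {1, 2, 3, 4}, the full vertex set. Edge coverage: each edge of G has both endpoints in at least one bag. Running intersection: for every vertex, the bags containing it form a connected subtree. All three properties hold, so this is a valid tree decomposition of width max|bag| − 1 = 3, and hence tw(G) ≤ 3.

Yes; width 3.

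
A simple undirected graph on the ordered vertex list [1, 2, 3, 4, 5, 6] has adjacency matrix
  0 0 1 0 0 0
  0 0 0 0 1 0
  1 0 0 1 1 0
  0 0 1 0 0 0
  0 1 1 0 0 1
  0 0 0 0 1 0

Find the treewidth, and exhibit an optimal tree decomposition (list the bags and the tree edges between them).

Treewidth 1.
One optimal decomposition is:
Bags: B1 = {3, 5}  B2 = {2, 5}  B3 = {3, 4}  B4 = {5, 6}  B5 = {1, 3}
Tree: B1–B2, B1–B3, B1–B4, B1–B5

Every bag has size at most 2, so the width is 2 − 1 = 1 and tw(G) ≤ 1. G has an edge, so its treewidth is at least 1. Hence tw(G) = 1 exactly.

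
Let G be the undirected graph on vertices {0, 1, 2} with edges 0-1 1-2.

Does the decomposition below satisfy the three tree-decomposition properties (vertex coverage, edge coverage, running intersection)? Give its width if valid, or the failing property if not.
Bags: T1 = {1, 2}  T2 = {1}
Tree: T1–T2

A tree decomposition must satisfy three properties: every vertex lies in some bag; for every edge, both endpoints lie together in some bag; and for every vertex, the bags containing it form a connected subtree. Here vertex 0 appears in no bag, so the decomposition is invalid.

No — vertex 0 appears in no bag.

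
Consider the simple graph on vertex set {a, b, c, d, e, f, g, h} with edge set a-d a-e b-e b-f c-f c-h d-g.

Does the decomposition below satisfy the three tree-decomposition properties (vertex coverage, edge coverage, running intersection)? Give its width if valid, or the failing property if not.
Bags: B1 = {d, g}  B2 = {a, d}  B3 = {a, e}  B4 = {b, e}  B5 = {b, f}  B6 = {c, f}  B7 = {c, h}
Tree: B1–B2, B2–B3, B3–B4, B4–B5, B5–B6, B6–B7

Yes; width 1.

Every vertex of G appears in some bag (union = {a, b, c, d, e, f, g, h}); every edge is covered by a bag; and for each vertex v the set of bags containing v is connected in the bag tree. The decomposition is therefore valid. The largest bag has 2 vertices, so the width is 1.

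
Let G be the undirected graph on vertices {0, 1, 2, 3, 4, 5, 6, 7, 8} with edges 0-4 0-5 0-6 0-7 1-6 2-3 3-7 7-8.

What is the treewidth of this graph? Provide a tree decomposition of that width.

Treewidth 1.
One such decomposition:
Bags: B1 = {0, 6}  B2 = {0, 7}  B3 = {0, 5}  B4 = {3, 7}  B5 = {0, 4}  B6 = {2, 3}  B7 = {1, 6}  B8 = {7, 8}
Tree: B1–B2, B1–B3, B2–B4, B1–B5, B4–B6, B1–B7, B2–B8

Every bag has size at most 2, so the width is 2 − 1 = 1 and tw(G) ≤ 1. G has an edge, so its treewidth is at least 1. Combining the bounds, tw(G) = 1.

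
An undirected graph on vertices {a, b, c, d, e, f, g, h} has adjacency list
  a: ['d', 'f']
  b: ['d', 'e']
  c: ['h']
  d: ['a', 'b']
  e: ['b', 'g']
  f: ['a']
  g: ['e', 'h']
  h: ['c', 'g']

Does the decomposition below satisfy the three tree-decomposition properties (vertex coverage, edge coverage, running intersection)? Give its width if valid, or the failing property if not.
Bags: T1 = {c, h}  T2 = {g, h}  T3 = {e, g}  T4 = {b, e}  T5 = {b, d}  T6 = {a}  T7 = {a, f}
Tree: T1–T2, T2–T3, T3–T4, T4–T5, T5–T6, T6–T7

A tree decomposition must satisfy three properties: every vertex lies in some bag; for every edge, both endpoints lie together in some bag; and for every vertex, the bags containing it form a connected subtree. Here edge (d,a) lies in no bag, so the decomposition is invalid.

No — edge (d,a) lies in no bag.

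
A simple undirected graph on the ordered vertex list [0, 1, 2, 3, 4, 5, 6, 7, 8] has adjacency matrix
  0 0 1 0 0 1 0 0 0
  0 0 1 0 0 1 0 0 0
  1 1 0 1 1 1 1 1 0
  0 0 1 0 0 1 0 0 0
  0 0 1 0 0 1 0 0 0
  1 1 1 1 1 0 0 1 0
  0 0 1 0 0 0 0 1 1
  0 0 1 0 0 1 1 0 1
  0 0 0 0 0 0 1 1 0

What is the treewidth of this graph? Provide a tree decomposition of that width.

Every bag has size at most 3, so the width is 3 − 1 = 2 and tw(G) ≤ 2. Conversely, {6, 7, 8} is a clique of size 3, and the vertices of any clique must share a bag in every tree decomposition; so some bag has ≥ 3 vertices and tw(G) ≥ 2. Therefore the treewidth is 2.

Treewidth 2.
Bags: B1 = {2, 3, 5}  B2 = {1, 2, 5}  B3 = {2, 4, 5}  B4 = {0, 2, 5}  B5 = {2, 5, 7}  B6 = {2, 6, 7}  B7 = {6, 7, 8}
Tree: B1–B2, B1–B3, B3–B4, B2–B5, B5–B6, B6–B7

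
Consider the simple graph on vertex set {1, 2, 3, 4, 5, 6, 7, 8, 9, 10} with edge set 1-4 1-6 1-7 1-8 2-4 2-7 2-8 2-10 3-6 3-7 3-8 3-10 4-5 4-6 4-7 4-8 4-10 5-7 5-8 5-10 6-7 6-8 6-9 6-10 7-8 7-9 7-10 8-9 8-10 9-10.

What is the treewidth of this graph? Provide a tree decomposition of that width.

Treewidth 4.
One such decomposition:
Bags: B1 = {3, 6, 7, 8, 10}  B2 = {6, 7, 8, 9, 10}  B3 = {4, 6, 7, 8, 10}  B4 = {2, 4, 7, 8, 10}  B5 = {4, 5, 7, 8, 10}  B6 = {1, 4, 6, 7, 8}
Tree: B1–B2, B1–B3, B3–B4, B4–B5, B3–B6

Each bag holds 5 vertices, so the decomposition has width 4, which upper-bounds the treewidth. For the lower bound, the 5 vertices {1, 4, 6, 7, 8} are pairwise adjacent, and any tree decomposition puts a clique entirely inside one bag — forcing width ≥ 4. Combining the bounds, tw(G) = 4.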